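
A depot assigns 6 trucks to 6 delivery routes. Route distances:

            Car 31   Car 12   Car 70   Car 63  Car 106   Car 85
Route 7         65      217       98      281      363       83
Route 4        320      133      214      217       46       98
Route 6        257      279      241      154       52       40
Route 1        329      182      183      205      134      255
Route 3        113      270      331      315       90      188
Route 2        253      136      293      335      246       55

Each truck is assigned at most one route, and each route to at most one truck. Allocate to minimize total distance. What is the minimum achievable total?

Minimum total: 638 km

Optimal: Car 31→Route 3 (113 km), Car 12→Route 2 (136 km), Car 70→Route 7 (98 km), Car 63→Route 1 (205 km), Car 106→Route 4 (46 km), Car 85→Route 6 (40 km) — total 113+136+98+205+46+40 = 638 km.
Column-greedy (each route in turn goes to its cheapest remaining truck) gives 941 km, worse by 303.
Next-best assignment: Car 31→Route 3, Car 12→Route 1, Car 70→Route 7, Car 63→Route 6, Car 106→Route 4, Car 85→Route 2 = 648 km.
Swapping Car 70↔Car 31 (Car 70→Route 3 331 km, Car 31→Route 7 65 km) adds 185.
No other one-to-one assignment undercuts 638 km.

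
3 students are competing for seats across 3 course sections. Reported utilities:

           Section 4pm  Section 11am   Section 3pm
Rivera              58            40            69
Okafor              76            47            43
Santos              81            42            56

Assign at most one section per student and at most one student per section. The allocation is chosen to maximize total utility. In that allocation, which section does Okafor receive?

Okafor receives Section 11am.

This is the linear assignment problem.
Optimal: Rivera→Section 3pm (69 points), Okafor→Section 11am (47 points), Santos→Section 4pm (81 points) — total 69+47+81 = 197 points.
Row-greedy (each student in turn takes its best remaining section) gives 187 points, worse by 10.
Swapping Santos↔Rivera (Santos→Section 3pm 56 points, Rivera→Section 4pm 58 points) loses 36.
Okafor's own top section is Section 4pm (76 points), but forcing Okafor→Section 4pm and reassigning the rest optimally gives only 187 points — worse by 10.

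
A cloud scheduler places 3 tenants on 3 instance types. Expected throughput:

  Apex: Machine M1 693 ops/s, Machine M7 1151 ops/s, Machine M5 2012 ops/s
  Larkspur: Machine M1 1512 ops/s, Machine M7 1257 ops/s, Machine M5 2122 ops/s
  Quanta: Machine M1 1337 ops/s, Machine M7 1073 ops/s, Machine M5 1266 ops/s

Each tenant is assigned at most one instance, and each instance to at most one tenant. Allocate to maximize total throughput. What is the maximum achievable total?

Maximum total: 4610 ops/s

Optimal: Apex→Machine M7 (1151 ops/s), Larkspur→Machine M5 (2122 ops/s), Quanta→Machine M1 (1337 ops/s) — total 1151+2122+1337 = 4610 ops/s.
Row-greedy (each tenant in turn takes its best remaining instance) gives 4597 ops/s, worse by 13.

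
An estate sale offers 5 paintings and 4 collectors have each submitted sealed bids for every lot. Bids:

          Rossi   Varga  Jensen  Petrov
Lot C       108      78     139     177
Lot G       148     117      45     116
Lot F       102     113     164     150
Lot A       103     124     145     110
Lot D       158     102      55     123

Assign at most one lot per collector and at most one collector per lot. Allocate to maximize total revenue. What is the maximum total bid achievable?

Maximum total: $623

Optimal: Rossi→Lot D ($158), Varga→Lot A ($124), Jensen→Lot F ($164), Petrov→Lot C ($177) — total 158+124+164+177 = $623.
Column-greedy (each lot in turn goes to its best remaining collector) gives $613, worse by 10.
Swapping Petrov↔Varga (Petrov→Lot A $110, Varga→Lot C $78) loses 113.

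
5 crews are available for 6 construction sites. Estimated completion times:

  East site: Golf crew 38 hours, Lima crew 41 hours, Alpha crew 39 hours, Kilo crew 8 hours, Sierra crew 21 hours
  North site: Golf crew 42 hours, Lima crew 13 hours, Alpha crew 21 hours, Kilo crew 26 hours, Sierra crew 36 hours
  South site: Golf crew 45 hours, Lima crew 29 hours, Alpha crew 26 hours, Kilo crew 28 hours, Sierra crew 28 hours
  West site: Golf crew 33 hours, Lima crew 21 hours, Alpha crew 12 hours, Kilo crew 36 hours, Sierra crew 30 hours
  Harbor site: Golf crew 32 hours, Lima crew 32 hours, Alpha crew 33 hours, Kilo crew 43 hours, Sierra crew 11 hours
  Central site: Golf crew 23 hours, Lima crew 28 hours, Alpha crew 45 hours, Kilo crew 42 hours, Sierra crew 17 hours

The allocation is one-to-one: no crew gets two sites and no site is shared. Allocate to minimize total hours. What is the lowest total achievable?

Min total: 67 hours

Optimal: Golf crew→Central site (23 hours), Lima crew→North site (13 hours), Alpha crew→West site (12 hours), Kilo crew→East site (8 hours), Sierra crew→Harbor site (11 hours) — total 23+13+12+8+11 = 67 hours.
Column-greedy (each site in turn goes to its cheapest remaining crew) gives 109 hours, worse by 42.
Next-best assignment: Golf crew→Central site, Lima crew→North site, Alpha crew→South site, Kilo crew→East site, Sierra crew→Harbor site = 81 hours.
Swapping Golf crew↔Lima crew (Golf crew→North site 42 hours, Lima crew→Central site 28 hours) adds 34.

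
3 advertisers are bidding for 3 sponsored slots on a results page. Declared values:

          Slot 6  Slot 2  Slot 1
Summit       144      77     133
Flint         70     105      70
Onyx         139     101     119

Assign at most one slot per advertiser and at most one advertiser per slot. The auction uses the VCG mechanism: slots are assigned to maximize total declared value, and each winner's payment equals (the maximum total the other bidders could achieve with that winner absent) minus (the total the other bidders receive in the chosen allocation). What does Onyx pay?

Onyx pays $11.

Efficient allocation: Summit→Slot 1 ($133), Flint→Slot 2 ($105), Onyx→Slot 6 ($139); total welfare W = $377.
Onyx receives Slot 6 at value $139, so the others get W − 139 = $238.
Without Onyx: best allocation of the remaining 2 bidders over all 3 slots is Summit→Slot 6 ($144), Flint→Slot 2 ($105), total $249.
VCG payment = (others' best without Onyx) − (others' welfare with Onyx) = 249 − 238 = $11.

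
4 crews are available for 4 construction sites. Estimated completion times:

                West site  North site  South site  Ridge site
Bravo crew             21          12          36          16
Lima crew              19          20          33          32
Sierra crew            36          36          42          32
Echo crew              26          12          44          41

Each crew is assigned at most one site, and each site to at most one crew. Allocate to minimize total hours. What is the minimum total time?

Minimum total: 89 hours

Optimal: Bravo crew→Ridge site (16 hours), Lima crew→West site (19 hours), Sierra crew→South site (42 hours), Echo crew→North site (12 hours) — total 16+19+42+12 = 89 hours.
Min-entry greedy (repeatedly take the single cheapest remaining cell) gives 107 hours, worse by 18.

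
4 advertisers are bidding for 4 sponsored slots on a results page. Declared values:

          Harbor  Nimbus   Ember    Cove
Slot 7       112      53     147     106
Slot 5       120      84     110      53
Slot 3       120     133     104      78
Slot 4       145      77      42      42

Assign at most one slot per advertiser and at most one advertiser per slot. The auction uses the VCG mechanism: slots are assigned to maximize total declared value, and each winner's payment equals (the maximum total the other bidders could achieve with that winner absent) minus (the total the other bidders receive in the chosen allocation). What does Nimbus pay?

Efficient allocation: Harbor→Slot 4 ($145), Nimbus→Slot 3 ($133), Ember→Slot 5 ($110), Cove→Slot 7 ($106); total welfare W = $494.
Nimbus receives Slot 3 at value $133, so the others get W − 133 = $361.
Without Nimbus: best allocation of the remaining 3 bidders over all 4 slots is Harbor→Slot 4 ($145), Ember→Slot 7 ($147), Cove→Slot 3 ($78), total $370.
VCG payment = (others' best without Nimbus) − (others' welfare with Nimbus) = 370 − 361 = $9.

Nimbus pays $9.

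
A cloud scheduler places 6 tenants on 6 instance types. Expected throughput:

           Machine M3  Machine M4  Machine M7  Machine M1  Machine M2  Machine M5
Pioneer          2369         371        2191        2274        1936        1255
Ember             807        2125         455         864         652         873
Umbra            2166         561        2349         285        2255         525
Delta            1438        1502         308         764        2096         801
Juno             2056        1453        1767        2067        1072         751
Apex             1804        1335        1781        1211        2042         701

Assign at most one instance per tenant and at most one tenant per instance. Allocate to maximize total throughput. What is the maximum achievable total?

Max total: 11753 ops/s

This is the linear assignment problem.
Optimal: Pioneer→Machine M3 (2369 ops/s), Ember→Machine M4 (2125 ops/s), Umbra→Machine M7 (2349 ops/s), Delta→Machine M5 (801 ops/s), Juno→Machine M1 (2067 ops/s), Apex→Machine M2 (2042 ops/s) — total 2369+2125+2349+801+2067+2042 = 11753 ops/s.
Max-entry greedy (repeatedly take the single best remaining cell) gives 11707 ops/s, worse by 46.
Checked against all permutations: 11753 ops/s is optimal.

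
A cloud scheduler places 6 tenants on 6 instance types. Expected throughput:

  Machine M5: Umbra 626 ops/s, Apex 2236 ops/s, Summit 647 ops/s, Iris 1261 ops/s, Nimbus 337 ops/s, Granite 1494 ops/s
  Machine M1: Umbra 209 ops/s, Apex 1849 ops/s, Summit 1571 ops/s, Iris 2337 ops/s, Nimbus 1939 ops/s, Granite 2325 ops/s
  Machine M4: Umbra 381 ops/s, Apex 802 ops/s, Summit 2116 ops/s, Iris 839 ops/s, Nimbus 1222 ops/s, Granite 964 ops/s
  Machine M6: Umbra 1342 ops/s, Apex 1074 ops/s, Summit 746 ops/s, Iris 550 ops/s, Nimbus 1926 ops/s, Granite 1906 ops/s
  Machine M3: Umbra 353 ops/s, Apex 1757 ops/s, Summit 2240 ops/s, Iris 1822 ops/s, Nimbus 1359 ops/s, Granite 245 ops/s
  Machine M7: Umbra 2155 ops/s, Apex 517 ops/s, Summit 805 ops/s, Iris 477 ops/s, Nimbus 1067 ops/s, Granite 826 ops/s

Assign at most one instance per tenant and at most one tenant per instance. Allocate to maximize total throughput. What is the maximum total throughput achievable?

This is a one-to-one assignment (maximum-weight bipartite matching).
Optimal: Umbra→Machine M7 (2155 ops/s), Apex→Machine M5 (2236 ops/s), Summit→Machine M4 (2116 ops/s), Iris→Machine M3 (1822 ops/s), Nimbus→Machine M6 (1926 ops/s), Granite→Machine M1 (2325 ops/s) — total 2155+2236+2116+1822+1926+2325 = 12580 ops/s.
Checked against all permutations: 12580 ops/s is optimal.

Max total: 12580 ops/s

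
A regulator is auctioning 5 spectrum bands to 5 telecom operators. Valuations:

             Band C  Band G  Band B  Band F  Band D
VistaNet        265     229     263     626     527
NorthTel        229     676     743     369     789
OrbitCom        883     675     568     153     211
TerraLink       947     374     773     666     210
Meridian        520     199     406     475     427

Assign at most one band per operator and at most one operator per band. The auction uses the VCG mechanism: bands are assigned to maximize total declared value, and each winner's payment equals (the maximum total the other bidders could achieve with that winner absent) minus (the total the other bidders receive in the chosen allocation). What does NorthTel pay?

Efficient allocation: VistaNet→Band F ($626M), NorthTel→Band D ($789M), OrbitCom→Band G ($675M), TerraLink→Band C ($947M), Meridian→Band B ($406M); total welfare W = $3443M.
NorthTel receives Band D at value $789M, so the others get W − 789 = $2654M.
Without NorthTel: best allocation of the remaining 4 bidders over all 5 bands is VistaNet→Band F ($626M), OrbitCom→Band C ($883M), TerraLink→Band B ($773M), Meridian→Band D ($427M), total $2709M.
VCG payment = (others' best without NorthTel) − (others' welfare with NorthTel) = 2709 − 2654 = $55M.

NorthTel pays $55M.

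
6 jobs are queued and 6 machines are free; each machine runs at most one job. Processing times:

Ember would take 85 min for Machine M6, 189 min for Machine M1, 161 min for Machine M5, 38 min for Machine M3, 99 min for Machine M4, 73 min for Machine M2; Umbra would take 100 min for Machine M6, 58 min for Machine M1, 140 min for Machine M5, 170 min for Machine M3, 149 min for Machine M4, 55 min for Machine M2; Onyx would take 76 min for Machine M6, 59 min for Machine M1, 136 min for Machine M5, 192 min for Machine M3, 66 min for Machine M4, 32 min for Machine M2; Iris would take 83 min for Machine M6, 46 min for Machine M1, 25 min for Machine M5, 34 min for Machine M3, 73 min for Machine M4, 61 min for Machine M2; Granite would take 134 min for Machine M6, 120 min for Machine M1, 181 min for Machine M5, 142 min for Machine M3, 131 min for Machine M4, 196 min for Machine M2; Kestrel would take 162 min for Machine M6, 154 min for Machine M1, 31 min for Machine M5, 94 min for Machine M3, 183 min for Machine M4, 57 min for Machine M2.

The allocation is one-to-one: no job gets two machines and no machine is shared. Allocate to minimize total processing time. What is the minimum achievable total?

Minimum total: 366 min

This is a one-to-one assignment (minimum-cost bipartite matching).
Optimal: Ember→Machine M3 (38 min), Umbra→Machine M1 (58 min), Onyx→Machine M2 (32 min), Iris→Machine M4 (73 min), Granite→Machine M6 (134 min), Kestrel→Machine M5 (31 min) — total 38+58+32+73+134+31 = 366 min.
Column-greedy (each machine in turn goes to its cheapest remaining job) gives 377 min, worse by 11.
No other one-to-one assignment undercuts 366 min.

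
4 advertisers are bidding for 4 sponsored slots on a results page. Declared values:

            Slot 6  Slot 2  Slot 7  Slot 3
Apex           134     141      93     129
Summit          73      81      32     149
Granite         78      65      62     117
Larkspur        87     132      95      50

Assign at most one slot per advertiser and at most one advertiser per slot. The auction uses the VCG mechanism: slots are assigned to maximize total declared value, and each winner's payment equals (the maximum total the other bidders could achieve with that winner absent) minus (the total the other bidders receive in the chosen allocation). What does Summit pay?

Efficient allocation: Apex→Slot 6 ($134), Summit→Slot 3 ($149), Granite→Slot 7 ($62), Larkspur→Slot 2 ($132); total welfare W = $477.
Summit receives Slot 3 at value $149, so the others get W − 149 = $328.
Without Summit: best allocation of the remaining 3 bidders over all 4 slots is Apex→Slot 6 ($134), Granite→Slot 3 ($117), Larkspur→Slot 2 ($132), total $383.
VCG payment = (others' best without Summit) − (others' welfare with Summit) = 383 − 328 = $55.

Summit pays $55.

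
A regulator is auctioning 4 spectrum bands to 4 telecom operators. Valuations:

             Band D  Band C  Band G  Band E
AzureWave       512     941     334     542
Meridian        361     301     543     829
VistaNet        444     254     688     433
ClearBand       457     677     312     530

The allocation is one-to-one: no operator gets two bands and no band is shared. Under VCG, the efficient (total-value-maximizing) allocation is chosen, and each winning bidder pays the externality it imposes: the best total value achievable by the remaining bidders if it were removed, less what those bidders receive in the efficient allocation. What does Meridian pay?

Efficient allocation: AzureWave→Band C ($941M), Meridian→Band E ($829M), VistaNet→Band G ($688M), ClearBand→Band D ($457M); total welfare W = $2915M.
Meridian receives Band E at value $829M, so the others get W − 829 = $2086M.
Without Meridian: best allocation of the remaining 3 bidders over all 4 bands is AzureWave→Band C ($941M), VistaNet→Band G ($688M), ClearBand→Band E ($530M), total $2159M.
VCG payment = (others' best without Meridian) − (others' welfare with Meridian) = 2159 − 2086 = $73M.

Meridian pays $73M.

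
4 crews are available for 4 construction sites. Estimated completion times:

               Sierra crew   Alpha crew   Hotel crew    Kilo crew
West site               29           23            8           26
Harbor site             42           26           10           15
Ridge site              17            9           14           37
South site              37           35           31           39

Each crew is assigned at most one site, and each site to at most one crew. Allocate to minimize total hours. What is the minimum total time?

Optimal: Sierra crew→South site (37 hours), Alpha crew→Ridge site (9 hours), Hotel crew→West site (8 hours), Kilo crew→Harbor site (15 hours) — total 37+9+8+15 = 69 hours.
Row-greedy (each crew in turn takes its cheapest remaining site) gives 89 hours, worse by 20.

Min total: 69 hours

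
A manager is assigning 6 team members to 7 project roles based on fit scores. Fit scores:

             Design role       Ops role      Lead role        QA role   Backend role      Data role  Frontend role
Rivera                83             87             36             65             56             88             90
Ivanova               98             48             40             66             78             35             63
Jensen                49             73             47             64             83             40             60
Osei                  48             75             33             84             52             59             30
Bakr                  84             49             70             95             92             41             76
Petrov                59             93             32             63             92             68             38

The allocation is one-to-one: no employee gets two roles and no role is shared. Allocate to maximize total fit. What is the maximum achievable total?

Maximum total: 522 pts

Optimal: Rivera→Data role (88 pts), Ivanova→Design role (98 pts), Jensen→Backend role (83 pts), Osei→QA role (84 pts), Bakr→Frontend role (76 pts), Petrov→Ops role (93 pts) — total 88+98+83+84+76+93 = 522 pts.
Max-entry greedy (repeatedly take the single best remaining cell) gives 518 pts, worse by 4.
Next-best assignment: Rivera→Frontend role, Ivanova→Design role, Jensen→Backend role, Osei→QA role, Bakr→Lead role, Petrov→Ops role = 518 pts.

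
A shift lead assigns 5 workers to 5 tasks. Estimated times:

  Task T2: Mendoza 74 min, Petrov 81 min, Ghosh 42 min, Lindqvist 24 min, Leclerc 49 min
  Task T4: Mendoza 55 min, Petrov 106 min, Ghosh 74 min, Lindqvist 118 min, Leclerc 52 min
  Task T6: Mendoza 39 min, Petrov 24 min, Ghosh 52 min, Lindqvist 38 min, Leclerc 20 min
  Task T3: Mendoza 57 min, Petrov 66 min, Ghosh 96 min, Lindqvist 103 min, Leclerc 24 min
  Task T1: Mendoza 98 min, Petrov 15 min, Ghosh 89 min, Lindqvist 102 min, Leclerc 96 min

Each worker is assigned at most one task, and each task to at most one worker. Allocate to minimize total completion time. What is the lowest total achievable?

This is a one-to-one assignment (minimum-cost bipartite matching).
Optimal: Mendoza→Task T4 (55 min), Petrov→Task T1 (15 min), Ghosh→Task T6 (52 min), Lindqvist→Task T2 (24 min), Leclerc→Task T3 (24 min) — total 55+15+52+24+24 = 170 min.
Min-entry greedy (repeatedly take the single cheapest remaining cell) gives 210 min, worse by 40.
Next-best assignment: Mendoza→Task T4, Petrov→Task T1, Ghosh→Task T2, Lindqvist→Task T6, Leclerc→Task T3 = 174 min.

Minimum total: 170 min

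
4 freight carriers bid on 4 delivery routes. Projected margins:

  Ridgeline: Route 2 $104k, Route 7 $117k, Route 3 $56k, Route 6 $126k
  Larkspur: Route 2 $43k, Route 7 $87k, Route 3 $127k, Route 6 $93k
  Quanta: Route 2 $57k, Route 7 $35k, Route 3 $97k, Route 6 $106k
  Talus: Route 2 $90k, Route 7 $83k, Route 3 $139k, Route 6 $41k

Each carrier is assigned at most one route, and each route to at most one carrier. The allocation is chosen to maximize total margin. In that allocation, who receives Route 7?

Treat this as an assignment problem: match each carrier to one route.
Optimal: Ridgeline→Route 7 ($117k), Larkspur→Route 3 ($127k), Quanta→Route 6 ($106k), Talus→Route 2 ($90k) — total 117+127+106+90 = $440k.
Max-entry greedy (repeatedly take the single best remaining cell) gives $409k, worse by 31.
Checked against all permutations: $440k is optimal.
Ridgeline's own top route is Route 6 ($126k), but forcing Ridgeline→Route 6 and reassigning the rest optimally gives only $409k — worse by 31.

Ridgeline receives Route 7.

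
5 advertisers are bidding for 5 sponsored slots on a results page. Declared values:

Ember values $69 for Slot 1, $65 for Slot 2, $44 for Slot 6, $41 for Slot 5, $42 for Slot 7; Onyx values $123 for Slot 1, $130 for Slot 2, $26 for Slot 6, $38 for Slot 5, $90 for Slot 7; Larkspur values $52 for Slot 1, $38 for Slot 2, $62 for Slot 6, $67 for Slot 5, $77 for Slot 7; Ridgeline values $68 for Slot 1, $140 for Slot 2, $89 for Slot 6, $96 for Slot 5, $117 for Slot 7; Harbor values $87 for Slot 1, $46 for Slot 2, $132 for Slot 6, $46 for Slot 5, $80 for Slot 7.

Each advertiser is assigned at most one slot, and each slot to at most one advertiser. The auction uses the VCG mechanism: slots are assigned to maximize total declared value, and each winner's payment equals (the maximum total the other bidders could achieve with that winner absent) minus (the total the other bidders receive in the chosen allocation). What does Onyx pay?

Efficient allocation: Ember→Slot 1 ($69), Onyx→Slot 2 ($130), Larkspur→Slot 5 ($67), Ridgeline→Slot 7 ($117), Harbor→Slot 6 ($132); total welfare W = $515.
Onyx receives Slot 2 at value $130, so the others get W − 130 = $385.
Without Onyx: best allocation of the remaining 4 bidders over all 5 slots is Ember→Slot 1 ($69), Larkspur→Slot 7 ($77), Ridgeline→Slot 2 ($140), Harbor→Slot 6 ($132), total $418.
VCG payment = (others' best without Onyx) − (others' welfare with Onyx) = 418 − 385 = $33.

Onyx pays $33.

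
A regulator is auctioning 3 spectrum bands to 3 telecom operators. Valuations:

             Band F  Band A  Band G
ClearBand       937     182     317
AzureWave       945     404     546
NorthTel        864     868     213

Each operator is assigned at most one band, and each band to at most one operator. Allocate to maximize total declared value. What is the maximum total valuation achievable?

This is the linear assignment problem.
Optimal: ClearBand→Band F ($937M), AzureWave→Band G ($546M), NorthTel→Band A ($868M) — total 937+546+868 = $2351M.
Max-entry greedy (repeatedly take the single best remaining cell) gives $2130M, worse by 221.

Max total: $2351M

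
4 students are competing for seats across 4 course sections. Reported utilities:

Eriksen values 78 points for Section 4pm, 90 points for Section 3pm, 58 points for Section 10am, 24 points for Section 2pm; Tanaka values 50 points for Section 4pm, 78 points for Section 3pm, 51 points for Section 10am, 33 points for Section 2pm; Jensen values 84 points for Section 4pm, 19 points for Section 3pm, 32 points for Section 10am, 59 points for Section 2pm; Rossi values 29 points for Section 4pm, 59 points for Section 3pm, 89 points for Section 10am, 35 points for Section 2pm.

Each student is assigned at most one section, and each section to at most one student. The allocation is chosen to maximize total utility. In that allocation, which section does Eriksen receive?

Treat this as an assignment problem: match each student to one section.
Optimal: Eriksen→Section 4pm (78 points), Tanaka→Section 3pm (78 points), Jensen→Section 2pm (59 points), Rossi→Section 10am (89 points) — total 78+78+59+89 = 304 points.
Row-greedy (each student in turn takes its best remaining section) gives 260 points, worse by 44.
Swapping Jensen↔Eriksen (Jensen→Section 4pm 84 points, Eriksen→Section 2pm 24 points) loses 29.
Eriksen's own top section is Section 3pm (90 points), but forcing Eriksen→Section 3pm and reassigning the rest optimally gives only 296 points — worse by 8.

Eriksen receives Section 4pm.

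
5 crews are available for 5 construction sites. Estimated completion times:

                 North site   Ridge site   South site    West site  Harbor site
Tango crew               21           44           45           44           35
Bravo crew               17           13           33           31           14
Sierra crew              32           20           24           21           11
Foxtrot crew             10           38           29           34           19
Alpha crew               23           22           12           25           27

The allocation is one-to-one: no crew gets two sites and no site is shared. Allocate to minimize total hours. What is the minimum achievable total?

Minimum total: 86 hours

Optimal: Tango crew→North site (21 hours), Bravo crew→Ridge site (13 hours), Sierra crew→West site (21 hours), Foxtrot crew→Harbor site (19 hours), Alpha crew→South site (12 hours) — total 21+13+21+19+12 = 86 hours.
Column-greedy (each site in turn goes to its cheapest remaining crew) gives 91 hours, worse by 5.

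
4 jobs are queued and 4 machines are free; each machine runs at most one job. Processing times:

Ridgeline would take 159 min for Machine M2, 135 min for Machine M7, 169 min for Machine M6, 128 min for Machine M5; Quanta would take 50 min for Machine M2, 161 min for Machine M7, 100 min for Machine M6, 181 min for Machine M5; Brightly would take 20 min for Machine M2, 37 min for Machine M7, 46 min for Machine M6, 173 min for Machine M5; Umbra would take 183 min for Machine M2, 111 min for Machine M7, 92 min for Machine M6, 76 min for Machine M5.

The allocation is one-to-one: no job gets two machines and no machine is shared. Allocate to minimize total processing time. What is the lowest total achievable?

Minimum total: 307 min

Treat this as an assignment problem: match each job to one machine.
Optimal: Ridgeline→Machine M7 (135 min), Quanta→Machine M2 (50 min), Brightly→Machine M6 (46 min), Umbra→Machine M5 (76 min) — total 135+50+46+76 = 307 min.
Column-greedy (each machine in turn goes to its cheapest remaining job) gives 359 min, worse by 52.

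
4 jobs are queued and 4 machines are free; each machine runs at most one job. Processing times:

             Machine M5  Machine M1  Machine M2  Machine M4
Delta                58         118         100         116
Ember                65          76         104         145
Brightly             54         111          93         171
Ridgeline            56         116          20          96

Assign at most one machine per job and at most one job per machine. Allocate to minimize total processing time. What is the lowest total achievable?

Optimal: Delta→Machine M4 (116 min), Ember→Machine M1 (76 min), Brightly→Machine M5 (54 min), Ridgeline→Machine M2 (20 min) — total 116+76+54+20 = 266 min.
Row-greedy (each job in turn takes its cheapest remaining machine) gives 323 min, worse by 57.
Swapping Ember↔Brightly (Ember→Machine M5 65 min, Brightly→Machine M1 111 min) adds 46.
No other one-to-one assignment undercuts 266 min.

Minimum total: 266 min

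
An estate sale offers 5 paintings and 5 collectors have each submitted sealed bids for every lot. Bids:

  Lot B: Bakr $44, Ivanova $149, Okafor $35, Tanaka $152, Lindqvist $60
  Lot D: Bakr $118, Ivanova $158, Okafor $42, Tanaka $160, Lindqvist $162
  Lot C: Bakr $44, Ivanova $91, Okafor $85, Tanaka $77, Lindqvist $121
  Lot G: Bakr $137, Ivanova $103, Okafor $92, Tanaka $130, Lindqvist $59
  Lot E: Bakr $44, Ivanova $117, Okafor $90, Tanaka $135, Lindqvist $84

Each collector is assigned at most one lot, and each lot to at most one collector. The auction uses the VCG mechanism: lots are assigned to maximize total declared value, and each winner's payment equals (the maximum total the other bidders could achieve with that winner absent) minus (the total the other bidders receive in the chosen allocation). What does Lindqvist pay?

Lindqvist pays $31.

Efficient allocation: Bakr→Lot G ($137), Ivanova→Lot B ($149), Okafor→Lot C ($85), Tanaka→Lot E ($135), Lindqvist→Lot D ($162); total welfare W = $668.
Lindqvist receives Lot D at value $162, so the others get W − 162 = $506.
Without Lindqvist: best allocation of the remaining 4 bidders over all 5 lots is Bakr→Lot G ($137), Ivanova→Lot D ($158), Okafor→Lot E ($90), Tanaka→Lot B ($152), total $537.
VCG payment = (others' best without Lindqvist) − (others' welfare with Lindqvist) = 537 − 506 = $31.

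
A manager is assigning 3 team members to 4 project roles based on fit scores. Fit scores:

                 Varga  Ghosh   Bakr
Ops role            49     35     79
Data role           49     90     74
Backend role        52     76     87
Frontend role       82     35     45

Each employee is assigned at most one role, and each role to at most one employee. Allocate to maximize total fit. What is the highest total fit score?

Optimal: Varga→Frontend role (82 pts), Ghosh→Data role (90 pts), Bakr→Backend role (87 pts) — total 82+90+87 = 259 pts.
Next-best assignment: Varga→Frontend role, Ghosh→Data role, Bakr→Ops role = 251 pts.
Swapping Bakr↔Varga (Bakr→Frontend role 45 pts, Varga→Backend role 52 pts) loses 72.

Maximum total: 259 pts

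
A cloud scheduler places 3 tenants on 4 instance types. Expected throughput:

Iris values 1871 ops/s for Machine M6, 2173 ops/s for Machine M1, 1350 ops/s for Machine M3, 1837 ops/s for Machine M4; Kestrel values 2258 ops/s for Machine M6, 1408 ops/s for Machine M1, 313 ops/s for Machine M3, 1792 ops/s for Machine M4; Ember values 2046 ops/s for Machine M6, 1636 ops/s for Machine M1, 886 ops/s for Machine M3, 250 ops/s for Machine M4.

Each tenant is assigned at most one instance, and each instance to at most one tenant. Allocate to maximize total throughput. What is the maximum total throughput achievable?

Optimal: Iris→Machine M1 (2173 ops/s), Kestrel→Machine M4 (1792 ops/s), Ember→Machine M6 (2046 ops/s) — total 2173+1792+2046 = 6011 ops/s.
Row-greedy (each tenant in turn takes its best remaining instance) gives 5317 ops/s, worse by 694.
Every other assignment is strictly worse.

Max total: 6011 ops/s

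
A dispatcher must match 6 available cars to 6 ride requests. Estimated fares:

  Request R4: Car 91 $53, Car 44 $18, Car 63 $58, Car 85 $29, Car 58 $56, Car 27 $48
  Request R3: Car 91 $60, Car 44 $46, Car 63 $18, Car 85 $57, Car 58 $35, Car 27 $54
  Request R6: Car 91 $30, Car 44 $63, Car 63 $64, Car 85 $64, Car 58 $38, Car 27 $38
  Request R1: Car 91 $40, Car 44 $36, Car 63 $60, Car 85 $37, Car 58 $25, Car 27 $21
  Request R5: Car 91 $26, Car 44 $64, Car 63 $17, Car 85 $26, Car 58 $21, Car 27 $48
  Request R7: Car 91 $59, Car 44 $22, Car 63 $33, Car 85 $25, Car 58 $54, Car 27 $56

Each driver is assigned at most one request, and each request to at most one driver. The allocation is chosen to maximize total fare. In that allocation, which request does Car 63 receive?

Car 63 receives Request R1.

Optimal: Car 91→Request R3 ($60), Car 44→Request R5 ($64), Car 63→Request R1 ($60), Car 85→Request R6 ($64), Car 58→Request R4 ($56), Car 27→Request R7 ($56) — total 60+64+60+64+56+56 = $360.
Max-entry greedy (repeatedly take the single best remaining cell) gives $337, worse by 23.
Next-best assignment: Car 91→Request R7, Car 44→Request R5, Car 63→Request R1, Car 85→Request R6, Car 58→Request R4, Car 27→Request R3 = $357.
Swapping Car 44↔Car 85 (Car 44→Request R6 $63, Car 85→Request R5 $26) loses 39.
Car 63's own top request is Request R6 ($64), but forcing Car 63→Request R6 and reassigning the rest optimally gives only $337 — worse by 23.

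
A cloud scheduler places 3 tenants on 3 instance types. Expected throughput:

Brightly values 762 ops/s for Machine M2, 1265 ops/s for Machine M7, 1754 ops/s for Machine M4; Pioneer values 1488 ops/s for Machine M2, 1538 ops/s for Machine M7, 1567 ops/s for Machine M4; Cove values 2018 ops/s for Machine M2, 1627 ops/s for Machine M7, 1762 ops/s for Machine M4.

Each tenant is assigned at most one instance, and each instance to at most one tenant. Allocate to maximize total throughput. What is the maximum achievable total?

Maximum total: 5310 ops/s

This is a one-to-one assignment (maximum-weight bipartite matching).
Optimal: Brightly→Machine M4 (1754 ops/s), Pioneer→Machine M7 (1538 ops/s), Cove→Machine M2 (2018 ops/s) — total 1754+1538+2018 = 5310 ops/s.
Swapping Pioneer↔Brightly (Pioneer→Machine M4 1567 ops/s, Brightly→Machine M7 1265 ops/s) loses 460.
No other one-to-one assignment exceeds 5310 ops/s.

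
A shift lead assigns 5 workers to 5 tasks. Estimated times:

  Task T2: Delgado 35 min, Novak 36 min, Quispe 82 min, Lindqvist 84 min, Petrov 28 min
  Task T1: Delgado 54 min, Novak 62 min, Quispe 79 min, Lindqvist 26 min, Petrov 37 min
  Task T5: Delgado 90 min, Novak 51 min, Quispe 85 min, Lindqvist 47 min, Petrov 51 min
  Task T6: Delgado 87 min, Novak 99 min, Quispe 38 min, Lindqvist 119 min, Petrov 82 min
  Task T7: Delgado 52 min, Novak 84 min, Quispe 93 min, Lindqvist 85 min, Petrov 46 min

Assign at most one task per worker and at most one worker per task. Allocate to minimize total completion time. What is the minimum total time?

Optimal: Delgado→Task T7 (52 min), Novak→Task T5 (51 min), Quispe→Task T6 (38 min), Lindqvist→Task T1 (26 min), Petrov→Task T2 (28 min) — total 52+51+38+26+28 = 195 min.
Row-greedy (each worker in turn takes its cheapest remaining task) gives 196 min, worse by 1.
Checked against all permutations: 195 min is optimal.

Min total: 195 min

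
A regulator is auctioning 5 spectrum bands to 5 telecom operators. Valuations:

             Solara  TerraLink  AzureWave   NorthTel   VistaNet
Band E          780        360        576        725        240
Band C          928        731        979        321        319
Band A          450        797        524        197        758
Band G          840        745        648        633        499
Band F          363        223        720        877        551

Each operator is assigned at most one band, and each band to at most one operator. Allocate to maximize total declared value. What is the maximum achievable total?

Optimal: Solara→Band E ($780M), TerraLink→Band G ($745M), AzureWave→Band C ($979M), NorthTel→Band F ($877M), VistaNet→Band A ($758M) — total 780+745+979+877+758 = $4139M.
Max-entry greedy (repeatedly take the single best remaining cell) gives $3733M, worse by 406.
Next-best assignment: Solara→Band E, TerraLink→Band A, AzureWave→Band C, NorthTel→Band F, VistaNet→Band G = $3932M.

Max total: $4139M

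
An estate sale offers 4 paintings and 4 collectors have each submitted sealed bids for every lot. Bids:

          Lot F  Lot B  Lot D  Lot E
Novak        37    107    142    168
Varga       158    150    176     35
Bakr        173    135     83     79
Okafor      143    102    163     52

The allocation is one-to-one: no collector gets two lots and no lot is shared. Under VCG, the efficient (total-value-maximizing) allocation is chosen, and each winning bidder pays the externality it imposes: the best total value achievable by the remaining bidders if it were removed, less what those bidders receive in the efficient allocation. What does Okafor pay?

Efficient allocation: Novak→Lot E ($168), Varga→Lot B ($150), Bakr→Lot F ($173), Okafor→Lot D ($163); total welfare W = $654.
Okafor receives Lot D at value $163, so the others get W − 163 = $491.
Without Okafor: best allocation of the remaining 3 bidders over all 4 lots is Novak→Lot E ($168), Varga→Lot D ($176), Bakr→Lot F ($173), total $517.
VCG payment = (others' best without Okafor) − (others' welfare with Okafor) = 517 − 491 = $26.

Okafor pays $26.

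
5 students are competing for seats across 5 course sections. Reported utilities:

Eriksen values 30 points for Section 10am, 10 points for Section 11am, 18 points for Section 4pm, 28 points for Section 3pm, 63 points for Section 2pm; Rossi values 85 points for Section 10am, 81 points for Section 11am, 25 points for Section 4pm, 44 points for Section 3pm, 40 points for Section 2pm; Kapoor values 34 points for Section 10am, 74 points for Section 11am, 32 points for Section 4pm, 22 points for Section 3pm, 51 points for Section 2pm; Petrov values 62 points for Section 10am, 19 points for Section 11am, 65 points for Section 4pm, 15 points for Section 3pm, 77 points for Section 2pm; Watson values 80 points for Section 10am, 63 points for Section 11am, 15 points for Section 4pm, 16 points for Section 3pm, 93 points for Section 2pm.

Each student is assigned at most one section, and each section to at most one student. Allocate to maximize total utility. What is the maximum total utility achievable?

Max total: 345 points

Optimal: Eriksen→Section 3pm (28 points), Rossi→Section 10am (85 points), Kapoor→Section 11am (74 points), Petrov→Section 4pm (65 points), Watson→Section 2pm (93 points) — total 28+85+74+65+93 = 345 points.
Checked against all permutations: 345 points is optimal.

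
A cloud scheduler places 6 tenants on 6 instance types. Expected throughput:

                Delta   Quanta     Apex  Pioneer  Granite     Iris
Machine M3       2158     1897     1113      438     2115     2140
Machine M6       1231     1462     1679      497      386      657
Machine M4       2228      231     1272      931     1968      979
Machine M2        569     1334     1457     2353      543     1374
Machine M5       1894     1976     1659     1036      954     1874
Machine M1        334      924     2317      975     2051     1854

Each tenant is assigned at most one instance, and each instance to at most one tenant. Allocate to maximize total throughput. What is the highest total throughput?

Max total: 12427 ops/s

Optimal: Delta→Machine M4 (2228 ops/s), Quanta→Machine M5 (1976 ops/s), Apex→Machine M6 (1679 ops/s), Pioneer→Machine M2 (2353 ops/s), Granite→Machine M1 (2051 ops/s), Iris→Machine M3 (2140 ops/s) — total 2228+1976+1679+2353+2051+2140 = 12427 ops/s.
Column-greedy (each instance in turn goes to its best remaining tenant) gives 11988 ops/s, worse by 439.
Checked against all permutations: 12427 ops/s is optimal.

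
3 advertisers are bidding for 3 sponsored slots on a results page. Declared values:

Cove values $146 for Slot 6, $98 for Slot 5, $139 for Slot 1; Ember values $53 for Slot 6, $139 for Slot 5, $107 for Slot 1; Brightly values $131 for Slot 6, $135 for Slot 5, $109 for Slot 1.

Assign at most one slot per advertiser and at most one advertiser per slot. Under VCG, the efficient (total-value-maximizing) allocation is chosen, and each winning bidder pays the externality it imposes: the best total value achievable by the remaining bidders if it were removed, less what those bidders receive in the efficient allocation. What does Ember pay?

Efficient allocation: Cove→Slot 1 ($139), Ember→Slot 5 ($139), Brightly→Slot 6 ($131); total welfare W = $409.
Ember receives Slot 5 at value $139, so the others get W − 139 = $270.
Without Ember: best allocation of the remaining 2 bidders over all 3 slots is Cove→Slot 6 ($146), Brightly→Slot 5 ($135), total $281.
VCG payment = (others' best without Ember) − (others' welfare with Ember) = 281 − 270 = $11.

Ember pays $11.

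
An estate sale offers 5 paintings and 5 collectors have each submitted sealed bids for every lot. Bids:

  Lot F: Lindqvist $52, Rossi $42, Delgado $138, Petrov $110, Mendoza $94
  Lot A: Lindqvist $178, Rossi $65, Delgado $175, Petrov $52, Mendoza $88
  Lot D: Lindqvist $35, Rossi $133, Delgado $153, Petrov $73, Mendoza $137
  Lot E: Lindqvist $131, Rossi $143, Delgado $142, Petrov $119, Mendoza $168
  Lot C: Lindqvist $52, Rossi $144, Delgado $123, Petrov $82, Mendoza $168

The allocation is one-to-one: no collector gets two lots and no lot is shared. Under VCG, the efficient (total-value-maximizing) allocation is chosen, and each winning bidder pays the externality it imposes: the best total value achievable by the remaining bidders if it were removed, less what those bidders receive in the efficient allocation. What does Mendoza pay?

Mendoza pays $9.

Efficient allocation: Lindqvist→Lot A ($178), Rossi→Lot C ($144), Delgado→Lot D ($153), Petrov→Lot F ($110), Mendoza→Lot E ($168); total welfare W = $753.
Mendoza receives Lot E at value $168, so the others get W − 168 = $585.
Without Mendoza: best allocation of the remaining 4 bidders over all 5 lots is Lindqvist→Lot A ($178), Rossi→Lot C ($144), Delgado→Lot D ($153), Petrov→Lot E ($119), total $594.
VCG payment = (others' best without Mendoza) − (others' welfare with Mendoza) = 594 − 585 = $9.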